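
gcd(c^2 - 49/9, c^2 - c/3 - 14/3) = c - 7/3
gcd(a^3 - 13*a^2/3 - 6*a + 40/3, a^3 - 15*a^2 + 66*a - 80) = a - 5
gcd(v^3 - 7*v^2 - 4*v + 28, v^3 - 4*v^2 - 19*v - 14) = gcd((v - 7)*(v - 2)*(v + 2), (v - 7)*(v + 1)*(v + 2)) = v^2 - 5*v - 14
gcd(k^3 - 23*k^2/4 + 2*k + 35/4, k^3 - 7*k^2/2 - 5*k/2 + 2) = k + 1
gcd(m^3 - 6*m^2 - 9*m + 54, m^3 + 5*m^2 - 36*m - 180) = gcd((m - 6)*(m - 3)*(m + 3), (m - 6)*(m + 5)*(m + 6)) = m - 6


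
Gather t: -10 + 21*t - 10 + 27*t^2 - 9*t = 27*t^2 + 12*t - 20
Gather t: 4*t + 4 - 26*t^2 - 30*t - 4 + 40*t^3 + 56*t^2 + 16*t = 40*t^3 + 30*t^2 - 10*t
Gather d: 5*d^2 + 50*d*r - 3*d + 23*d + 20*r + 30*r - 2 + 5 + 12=5*d^2 + d*(50*r + 20) + 50*r + 15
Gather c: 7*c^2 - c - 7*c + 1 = 7*c^2 - 8*c + 1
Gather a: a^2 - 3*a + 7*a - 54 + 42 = a^2 + 4*a - 12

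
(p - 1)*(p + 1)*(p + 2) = p^3 + 2*p^2 - p - 2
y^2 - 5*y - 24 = (y - 8)*(y + 3)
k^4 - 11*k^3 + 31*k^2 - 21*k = k*(k - 7)*(k - 3)*(k - 1)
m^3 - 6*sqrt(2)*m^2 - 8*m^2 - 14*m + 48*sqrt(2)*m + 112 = (m - 8)*(m - 7*sqrt(2))*(m + sqrt(2))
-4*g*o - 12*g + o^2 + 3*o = (-4*g + o)*(o + 3)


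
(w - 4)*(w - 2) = w^2 - 6*w + 8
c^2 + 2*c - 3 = (c - 1)*(c + 3)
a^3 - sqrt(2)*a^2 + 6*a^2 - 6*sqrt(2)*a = a*(a + 6)*(a - sqrt(2))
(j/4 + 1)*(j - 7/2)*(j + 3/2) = j^3/4 + j^2/2 - 53*j/16 - 21/4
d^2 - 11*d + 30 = (d - 6)*(d - 5)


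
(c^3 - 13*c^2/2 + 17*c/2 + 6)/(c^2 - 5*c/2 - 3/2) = c - 4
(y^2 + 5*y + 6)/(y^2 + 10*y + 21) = (y + 2)/(y + 7)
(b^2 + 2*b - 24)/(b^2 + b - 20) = (b + 6)/(b + 5)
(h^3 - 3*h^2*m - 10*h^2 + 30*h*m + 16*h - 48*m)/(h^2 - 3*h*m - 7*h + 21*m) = (h^2 - 10*h + 16)/(h - 7)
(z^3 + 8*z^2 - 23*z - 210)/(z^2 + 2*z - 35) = z + 6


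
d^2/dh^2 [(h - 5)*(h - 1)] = 2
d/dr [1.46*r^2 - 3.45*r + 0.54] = 2.92*r - 3.45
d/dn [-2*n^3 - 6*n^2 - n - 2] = -6*n^2 - 12*n - 1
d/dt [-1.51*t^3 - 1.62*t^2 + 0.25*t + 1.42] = -4.53*t^2 - 3.24*t + 0.25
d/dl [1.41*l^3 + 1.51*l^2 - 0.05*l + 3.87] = 4.23*l^2 + 3.02*l - 0.05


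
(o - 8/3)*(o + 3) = o^2 + o/3 - 8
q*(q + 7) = q^2 + 7*q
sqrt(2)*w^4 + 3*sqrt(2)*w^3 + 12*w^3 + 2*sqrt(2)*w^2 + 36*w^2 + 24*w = w*(w + 2)*(w + 6*sqrt(2))*(sqrt(2)*w + sqrt(2))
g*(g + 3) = g^2 + 3*g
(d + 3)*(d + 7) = d^2 + 10*d + 21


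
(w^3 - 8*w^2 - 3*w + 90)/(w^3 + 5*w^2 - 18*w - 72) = (w^2 - 11*w + 30)/(w^2 + 2*w - 24)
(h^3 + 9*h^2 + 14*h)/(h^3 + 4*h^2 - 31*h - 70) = h/(h - 5)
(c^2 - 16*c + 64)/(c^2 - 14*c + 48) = (c - 8)/(c - 6)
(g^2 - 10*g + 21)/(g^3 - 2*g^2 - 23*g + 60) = (g - 7)/(g^2 + g - 20)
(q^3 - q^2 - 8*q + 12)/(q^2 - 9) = (q^2 - 4*q + 4)/(q - 3)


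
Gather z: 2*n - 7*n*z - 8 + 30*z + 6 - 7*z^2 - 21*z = 2*n - 7*z^2 + z*(9 - 7*n) - 2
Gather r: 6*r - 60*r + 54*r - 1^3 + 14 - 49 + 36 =0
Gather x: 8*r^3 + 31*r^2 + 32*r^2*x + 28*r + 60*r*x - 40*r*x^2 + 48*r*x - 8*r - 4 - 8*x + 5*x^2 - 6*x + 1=8*r^3 + 31*r^2 + 20*r + x^2*(5 - 40*r) + x*(32*r^2 + 108*r - 14) - 3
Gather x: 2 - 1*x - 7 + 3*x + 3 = 2*x - 2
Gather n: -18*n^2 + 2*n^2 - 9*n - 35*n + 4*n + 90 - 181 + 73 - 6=-16*n^2 - 40*n - 24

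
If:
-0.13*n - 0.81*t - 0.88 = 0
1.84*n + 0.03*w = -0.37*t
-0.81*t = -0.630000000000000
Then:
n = -11.62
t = 0.78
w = 702.82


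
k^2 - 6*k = k*(k - 6)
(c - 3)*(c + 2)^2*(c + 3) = c^4 + 4*c^3 - 5*c^2 - 36*c - 36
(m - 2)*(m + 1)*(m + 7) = m^3 + 6*m^2 - 9*m - 14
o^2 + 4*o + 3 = (o + 1)*(o + 3)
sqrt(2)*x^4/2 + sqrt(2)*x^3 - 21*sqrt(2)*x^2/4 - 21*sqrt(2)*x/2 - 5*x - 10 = (x - 5*sqrt(2)/2)*(x + sqrt(2)/2)*(x + 2*sqrt(2))*(sqrt(2)*x/2 + sqrt(2))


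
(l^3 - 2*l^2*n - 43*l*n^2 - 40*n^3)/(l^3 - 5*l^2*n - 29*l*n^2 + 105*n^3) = (l^2 - 7*l*n - 8*n^2)/(l^2 - 10*l*n + 21*n^2)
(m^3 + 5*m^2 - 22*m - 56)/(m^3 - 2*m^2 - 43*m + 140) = (m + 2)/(m - 5)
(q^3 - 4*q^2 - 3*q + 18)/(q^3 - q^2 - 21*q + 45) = (q + 2)/(q + 5)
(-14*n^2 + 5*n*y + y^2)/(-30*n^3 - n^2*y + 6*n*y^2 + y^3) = (7*n + y)/(15*n^2 + 8*n*y + y^2)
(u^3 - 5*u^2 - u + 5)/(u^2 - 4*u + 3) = (u^2 - 4*u - 5)/(u - 3)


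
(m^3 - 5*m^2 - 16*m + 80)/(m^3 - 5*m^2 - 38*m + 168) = (m^2 - m - 20)/(m^2 - m - 42)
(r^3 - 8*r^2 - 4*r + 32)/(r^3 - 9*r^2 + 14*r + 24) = (r^3 - 8*r^2 - 4*r + 32)/(r^3 - 9*r^2 + 14*r + 24)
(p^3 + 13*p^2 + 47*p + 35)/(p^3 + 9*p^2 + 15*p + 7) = (p + 5)/(p + 1)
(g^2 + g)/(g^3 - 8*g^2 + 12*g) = (g + 1)/(g^2 - 8*g + 12)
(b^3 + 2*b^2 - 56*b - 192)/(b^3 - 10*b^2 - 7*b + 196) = (b^2 - 2*b - 48)/(b^2 - 14*b + 49)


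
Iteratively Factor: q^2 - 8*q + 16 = (q - 4)*(q - 4)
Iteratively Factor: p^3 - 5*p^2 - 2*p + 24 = (p + 2)*(p^2 - 7*p + 12) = (p - 4)*(p + 2)*(p - 3)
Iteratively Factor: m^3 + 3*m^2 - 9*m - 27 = (m - 3)*(m^2 + 6*m + 9) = (m - 3)*(m + 3)*(m + 3)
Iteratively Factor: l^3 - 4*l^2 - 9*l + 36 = (l - 4)*(l^2 - 9) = (l - 4)*(l - 3)*(l + 3)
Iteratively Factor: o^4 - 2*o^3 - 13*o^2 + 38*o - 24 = (o - 2)*(o^3 - 13*o + 12) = (o - 3)*(o - 2)*(o^2 + 3*o - 4) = (o - 3)*(o - 2)*(o + 4)*(o - 1)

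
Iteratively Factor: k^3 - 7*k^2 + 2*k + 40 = (k + 2)*(k^2 - 9*k + 20) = (k - 4)*(k + 2)*(k - 5)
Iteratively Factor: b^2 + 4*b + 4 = (b + 2)*(b + 2)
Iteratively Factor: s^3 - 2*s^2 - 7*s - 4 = (s + 1)*(s^2 - 3*s - 4) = (s - 4)*(s + 1)*(s + 1)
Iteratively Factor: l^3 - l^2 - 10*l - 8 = (l - 4)*(l^2 + 3*l + 2) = (l - 4)*(l + 1)*(l + 2)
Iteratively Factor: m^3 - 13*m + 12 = (m - 3)*(m^2 + 3*m - 4) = (m - 3)*(m - 1)*(m + 4)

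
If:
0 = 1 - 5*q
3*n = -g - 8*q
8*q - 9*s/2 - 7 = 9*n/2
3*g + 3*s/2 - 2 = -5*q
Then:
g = 4/7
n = -76/105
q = 1/5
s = -10/21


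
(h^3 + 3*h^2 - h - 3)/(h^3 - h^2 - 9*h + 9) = (h + 1)/(h - 3)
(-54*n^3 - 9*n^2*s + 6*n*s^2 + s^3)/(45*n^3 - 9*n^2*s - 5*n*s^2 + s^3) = (6*n + s)/(-5*n + s)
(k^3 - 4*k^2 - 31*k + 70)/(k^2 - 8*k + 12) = (k^2 - 2*k - 35)/(k - 6)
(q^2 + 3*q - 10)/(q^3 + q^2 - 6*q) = (q + 5)/(q*(q + 3))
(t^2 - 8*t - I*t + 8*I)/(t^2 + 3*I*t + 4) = (t - 8)/(t + 4*I)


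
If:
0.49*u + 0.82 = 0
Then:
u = -1.67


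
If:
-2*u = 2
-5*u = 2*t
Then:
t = 5/2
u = -1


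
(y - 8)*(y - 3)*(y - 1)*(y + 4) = y^4 - 8*y^3 - 13*y^2 + 116*y - 96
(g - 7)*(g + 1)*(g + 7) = g^3 + g^2 - 49*g - 49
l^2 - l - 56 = (l - 8)*(l + 7)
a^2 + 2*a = a*(a + 2)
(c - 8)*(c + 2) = c^2 - 6*c - 16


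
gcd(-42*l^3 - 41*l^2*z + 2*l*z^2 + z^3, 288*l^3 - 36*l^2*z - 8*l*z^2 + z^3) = -6*l + z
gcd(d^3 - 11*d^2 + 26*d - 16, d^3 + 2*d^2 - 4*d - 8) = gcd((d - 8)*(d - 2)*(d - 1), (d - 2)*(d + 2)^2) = d - 2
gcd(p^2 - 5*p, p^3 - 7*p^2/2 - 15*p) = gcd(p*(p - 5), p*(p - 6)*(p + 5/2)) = p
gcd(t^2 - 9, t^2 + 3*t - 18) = t - 3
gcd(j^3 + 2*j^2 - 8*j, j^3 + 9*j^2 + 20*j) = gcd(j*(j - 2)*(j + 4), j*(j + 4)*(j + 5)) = j^2 + 4*j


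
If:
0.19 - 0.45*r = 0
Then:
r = 0.42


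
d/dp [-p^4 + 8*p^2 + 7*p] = -4*p^3 + 16*p + 7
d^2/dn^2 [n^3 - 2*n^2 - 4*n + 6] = 6*n - 4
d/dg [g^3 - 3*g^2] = 3*g*(g - 2)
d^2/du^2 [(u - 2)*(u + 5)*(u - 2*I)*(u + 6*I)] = 12*u^2 + u*(18 + 24*I) + 4 + 24*I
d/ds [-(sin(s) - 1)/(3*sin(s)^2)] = (sin(s) - 2)*cos(s)/(3*sin(s)^3)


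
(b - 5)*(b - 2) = b^2 - 7*b + 10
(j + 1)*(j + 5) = j^2 + 6*j + 5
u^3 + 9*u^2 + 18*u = u*(u + 3)*(u + 6)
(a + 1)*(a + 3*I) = a^2 + a + 3*I*a + 3*I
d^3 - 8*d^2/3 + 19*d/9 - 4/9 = (d - 4/3)*(d - 1)*(d - 1/3)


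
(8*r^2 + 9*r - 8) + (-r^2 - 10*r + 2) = 7*r^2 - r - 6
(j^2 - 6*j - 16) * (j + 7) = j^3 + j^2 - 58*j - 112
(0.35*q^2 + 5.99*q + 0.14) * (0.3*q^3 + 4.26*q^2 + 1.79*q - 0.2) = 0.105*q^5 + 3.288*q^4 + 26.1859*q^3 + 11.2485*q^2 - 0.9474*q - 0.028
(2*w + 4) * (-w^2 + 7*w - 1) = -2*w^3 + 10*w^2 + 26*w - 4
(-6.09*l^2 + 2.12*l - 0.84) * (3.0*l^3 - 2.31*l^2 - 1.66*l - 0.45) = -18.27*l^5 + 20.4279*l^4 + 2.6922*l^3 + 1.1617*l^2 + 0.4404*l + 0.378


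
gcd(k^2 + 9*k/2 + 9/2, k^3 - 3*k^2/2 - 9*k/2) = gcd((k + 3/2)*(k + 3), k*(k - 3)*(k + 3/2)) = k + 3/2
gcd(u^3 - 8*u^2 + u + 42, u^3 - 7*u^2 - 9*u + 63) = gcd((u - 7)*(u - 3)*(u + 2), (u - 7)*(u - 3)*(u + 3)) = u^2 - 10*u + 21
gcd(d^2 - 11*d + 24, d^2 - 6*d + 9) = d - 3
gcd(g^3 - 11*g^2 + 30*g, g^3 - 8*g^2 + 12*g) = g^2 - 6*g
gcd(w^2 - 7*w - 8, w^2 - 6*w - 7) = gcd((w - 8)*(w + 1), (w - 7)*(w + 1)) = w + 1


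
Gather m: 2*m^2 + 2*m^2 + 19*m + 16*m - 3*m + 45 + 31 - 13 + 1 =4*m^2 + 32*m + 64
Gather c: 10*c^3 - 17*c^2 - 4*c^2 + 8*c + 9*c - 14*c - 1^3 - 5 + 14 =10*c^3 - 21*c^2 + 3*c + 8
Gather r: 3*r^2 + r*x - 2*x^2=3*r^2 + r*x - 2*x^2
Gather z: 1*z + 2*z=3*z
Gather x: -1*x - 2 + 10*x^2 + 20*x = 10*x^2 + 19*x - 2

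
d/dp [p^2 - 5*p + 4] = 2*p - 5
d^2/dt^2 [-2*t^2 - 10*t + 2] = -4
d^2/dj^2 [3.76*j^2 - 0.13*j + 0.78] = 7.52000000000000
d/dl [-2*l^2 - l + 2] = -4*l - 1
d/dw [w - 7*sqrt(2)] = 1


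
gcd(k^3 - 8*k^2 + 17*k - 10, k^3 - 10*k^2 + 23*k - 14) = k^2 - 3*k + 2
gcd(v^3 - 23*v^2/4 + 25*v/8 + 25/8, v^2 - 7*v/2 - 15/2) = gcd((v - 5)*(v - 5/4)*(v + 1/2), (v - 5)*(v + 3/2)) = v - 5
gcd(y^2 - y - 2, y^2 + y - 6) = y - 2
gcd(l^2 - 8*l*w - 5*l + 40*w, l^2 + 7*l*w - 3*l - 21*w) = 1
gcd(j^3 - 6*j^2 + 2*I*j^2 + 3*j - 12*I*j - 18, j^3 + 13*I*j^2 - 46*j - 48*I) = j + 3*I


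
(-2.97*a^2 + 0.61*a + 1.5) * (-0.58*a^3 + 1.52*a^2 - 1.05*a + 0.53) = 1.7226*a^5 - 4.8682*a^4 + 3.1757*a^3 + 0.0654000000000001*a^2 - 1.2517*a + 0.795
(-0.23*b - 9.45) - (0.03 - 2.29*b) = 2.06*b - 9.48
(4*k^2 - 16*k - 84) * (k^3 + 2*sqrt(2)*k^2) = 4*k^5 - 16*k^4 + 8*sqrt(2)*k^4 - 84*k^3 - 32*sqrt(2)*k^3 - 168*sqrt(2)*k^2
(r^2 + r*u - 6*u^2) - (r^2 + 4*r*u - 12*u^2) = -3*r*u + 6*u^2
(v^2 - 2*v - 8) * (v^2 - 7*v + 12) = v^4 - 9*v^3 + 18*v^2 + 32*v - 96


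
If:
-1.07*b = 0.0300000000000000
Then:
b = -0.03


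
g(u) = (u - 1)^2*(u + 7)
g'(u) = (u - 1)^2 + (u + 7)*(2*u - 2)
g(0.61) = 1.16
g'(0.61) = -5.78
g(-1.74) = 39.49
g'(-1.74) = -21.32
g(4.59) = 149.37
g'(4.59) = 96.10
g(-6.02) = 48.29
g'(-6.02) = 35.52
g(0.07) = 6.11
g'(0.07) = -12.29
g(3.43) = 61.59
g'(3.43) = 56.59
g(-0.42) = 13.27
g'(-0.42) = -16.67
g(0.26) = 3.98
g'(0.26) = -10.20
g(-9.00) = -200.00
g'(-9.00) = 140.00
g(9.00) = 1024.00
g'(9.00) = 320.00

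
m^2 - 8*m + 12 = (m - 6)*(m - 2)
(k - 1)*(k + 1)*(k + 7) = k^3 + 7*k^2 - k - 7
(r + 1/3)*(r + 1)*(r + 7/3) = r^3 + 11*r^2/3 + 31*r/9 + 7/9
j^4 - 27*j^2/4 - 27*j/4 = j*(j - 3)*(j + 3/2)^2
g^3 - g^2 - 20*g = g*(g - 5)*(g + 4)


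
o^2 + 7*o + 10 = (o + 2)*(o + 5)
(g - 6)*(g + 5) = g^2 - g - 30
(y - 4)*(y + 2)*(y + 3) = y^3 + y^2 - 14*y - 24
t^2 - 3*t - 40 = (t - 8)*(t + 5)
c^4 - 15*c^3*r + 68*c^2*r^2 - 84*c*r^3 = c*(c - 7*r)*(c - 6*r)*(c - 2*r)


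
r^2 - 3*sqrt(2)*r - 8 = (r - 4*sqrt(2))*(r + sqrt(2))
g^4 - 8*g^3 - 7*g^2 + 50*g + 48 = (g - 8)*(g - 3)*(g + 1)*(g + 2)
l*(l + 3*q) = l^2 + 3*l*q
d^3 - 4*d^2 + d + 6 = (d - 3)*(d - 2)*(d + 1)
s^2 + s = s*(s + 1)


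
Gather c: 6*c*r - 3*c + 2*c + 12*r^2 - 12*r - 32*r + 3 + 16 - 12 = c*(6*r - 1) + 12*r^2 - 44*r + 7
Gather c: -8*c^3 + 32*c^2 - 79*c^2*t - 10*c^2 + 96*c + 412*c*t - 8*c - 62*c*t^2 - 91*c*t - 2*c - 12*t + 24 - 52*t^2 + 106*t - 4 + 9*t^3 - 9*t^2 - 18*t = -8*c^3 + c^2*(22 - 79*t) + c*(-62*t^2 + 321*t + 86) + 9*t^3 - 61*t^2 + 76*t + 20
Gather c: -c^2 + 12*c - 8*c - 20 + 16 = -c^2 + 4*c - 4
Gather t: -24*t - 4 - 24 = -24*t - 28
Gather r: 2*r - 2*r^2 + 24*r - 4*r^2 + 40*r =-6*r^2 + 66*r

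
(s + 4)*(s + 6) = s^2 + 10*s + 24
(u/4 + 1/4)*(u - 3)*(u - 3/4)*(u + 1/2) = u^4/4 - 9*u^3/16 - 23*u^2/32 + 3*u/8 + 9/32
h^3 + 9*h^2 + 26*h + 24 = (h + 2)*(h + 3)*(h + 4)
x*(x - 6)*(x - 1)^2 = x^4 - 8*x^3 + 13*x^2 - 6*x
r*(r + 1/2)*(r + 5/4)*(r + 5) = r^4 + 27*r^3/4 + 75*r^2/8 + 25*r/8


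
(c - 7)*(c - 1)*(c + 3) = c^3 - 5*c^2 - 17*c + 21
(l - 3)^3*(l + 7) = l^4 - 2*l^3 - 36*l^2 + 162*l - 189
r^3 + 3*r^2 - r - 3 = (r - 1)*(r + 1)*(r + 3)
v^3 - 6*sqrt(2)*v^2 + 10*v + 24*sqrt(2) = (v - 4*sqrt(2))*(v - 3*sqrt(2))*(v + sqrt(2))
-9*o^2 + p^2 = (-3*o + p)*(3*o + p)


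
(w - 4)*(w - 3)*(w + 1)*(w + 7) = w^4 + w^3 - 37*w^2 + 47*w + 84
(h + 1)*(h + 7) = h^2 + 8*h + 7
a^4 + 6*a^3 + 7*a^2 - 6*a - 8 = (a - 1)*(a + 1)*(a + 2)*(a + 4)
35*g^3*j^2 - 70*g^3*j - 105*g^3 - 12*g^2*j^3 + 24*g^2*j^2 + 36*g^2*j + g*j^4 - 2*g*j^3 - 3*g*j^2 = (-7*g + j)*(-5*g + j)*(j - 3)*(g*j + g)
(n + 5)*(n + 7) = n^2 + 12*n + 35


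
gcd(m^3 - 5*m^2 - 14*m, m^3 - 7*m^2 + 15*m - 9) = 1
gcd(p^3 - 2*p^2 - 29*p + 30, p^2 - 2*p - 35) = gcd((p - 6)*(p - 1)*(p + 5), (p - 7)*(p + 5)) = p + 5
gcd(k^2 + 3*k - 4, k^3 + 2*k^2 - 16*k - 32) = k + 4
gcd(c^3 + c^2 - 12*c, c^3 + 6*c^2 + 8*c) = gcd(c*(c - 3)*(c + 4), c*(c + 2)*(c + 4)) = c^2 + 4*c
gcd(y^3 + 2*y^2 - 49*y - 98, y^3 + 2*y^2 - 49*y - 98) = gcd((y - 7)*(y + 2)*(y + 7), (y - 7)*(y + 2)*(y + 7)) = y^3 + 2*y^2 - 49*y - 98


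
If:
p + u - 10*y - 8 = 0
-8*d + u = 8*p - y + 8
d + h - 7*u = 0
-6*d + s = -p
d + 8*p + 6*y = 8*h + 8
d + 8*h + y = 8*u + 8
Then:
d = -123224/29301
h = 33904/29301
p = 90368/29301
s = -829712/29301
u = -12760/29301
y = -15680/29301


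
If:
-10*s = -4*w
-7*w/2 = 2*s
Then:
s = 0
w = 0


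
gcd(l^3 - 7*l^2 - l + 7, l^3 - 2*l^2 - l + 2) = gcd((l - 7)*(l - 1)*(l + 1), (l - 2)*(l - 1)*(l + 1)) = l^2 - 1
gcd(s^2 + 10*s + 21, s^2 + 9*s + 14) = s + 7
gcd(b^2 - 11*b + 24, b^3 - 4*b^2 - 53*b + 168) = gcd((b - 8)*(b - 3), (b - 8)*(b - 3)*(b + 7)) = b^2 - 11*b + 24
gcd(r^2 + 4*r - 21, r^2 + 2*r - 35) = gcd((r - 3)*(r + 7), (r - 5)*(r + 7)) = r + 7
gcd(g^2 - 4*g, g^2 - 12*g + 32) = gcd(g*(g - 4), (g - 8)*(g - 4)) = g - 4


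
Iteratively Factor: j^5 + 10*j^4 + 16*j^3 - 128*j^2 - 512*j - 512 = (j + 4)*(j^4 + 6*j^3 - 8*j^2 - 96*j - 128) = (j - 4)*(j + 4)*(j^3 + 10*j^2 + 32*j + 32) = (j - 4)*(j + 2)*(j + 4)*(j^2 + 8*j + 16) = (j - 4)*(j + 2)*(j + 4)^2*(j + 4)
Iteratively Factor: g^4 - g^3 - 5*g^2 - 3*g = (g + 1)*(g^3 - 2*g^2 - 3*g) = (g - 3)*(g + 1)*(g^2 + g) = (g - 3)*(g + 1)^2*(g)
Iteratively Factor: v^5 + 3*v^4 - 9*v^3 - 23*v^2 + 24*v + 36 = (v - 2)*(v^4 + 5*v^3 + v^2 - 21*v - 18) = (v - 2)*(v + 3)*(v^3 + 2*v^2 - 5*v - 6) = (v - 2)^2*(v + 3)*(v^2 + 4*v + 3) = (v - 2)^2*(v + 3)^2*(v + 1)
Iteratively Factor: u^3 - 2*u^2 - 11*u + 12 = (u + 3)*(u^2 - 5*u + 4) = (u - 1)*(u + 3)*(u - 4)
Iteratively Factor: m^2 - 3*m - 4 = (m - 4)*(m + 1)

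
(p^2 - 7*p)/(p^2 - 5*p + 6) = p*(p - 7)/(p^2 - 5*p + 6)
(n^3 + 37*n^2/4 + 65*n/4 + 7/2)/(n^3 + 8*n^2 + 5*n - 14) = (n + 1/4)/(n - 1)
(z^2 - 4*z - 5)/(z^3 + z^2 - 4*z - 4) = (z - 5)/(z^2 - 4)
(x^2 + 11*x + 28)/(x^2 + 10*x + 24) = (x + 7)/(x + 6)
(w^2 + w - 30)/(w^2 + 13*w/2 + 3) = 2*(w - 5)/(2*w + 1)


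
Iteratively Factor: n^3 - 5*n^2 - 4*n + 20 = (n + 2)*(n^2 - 7*n + 10) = (n - 5)*(n + 2)*(n - 2)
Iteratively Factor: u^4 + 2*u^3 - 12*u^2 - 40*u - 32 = (u + 2)*(u^3 - 12*u - 16) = (u - 4)*(u + 2)*(u^2 + 4*u + 4) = (u - 4)*(u + 2)^2*(u + 2)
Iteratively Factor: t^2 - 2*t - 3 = (t - 3)*(t + 1)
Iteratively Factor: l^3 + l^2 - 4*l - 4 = (l - 2)*(l^2 + 3*l + 2) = (l - 2)*(l + 1)*(l + 2)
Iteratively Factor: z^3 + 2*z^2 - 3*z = (z - 1)*(z^2 + 3*z) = z*(z - 1)*(z + 3)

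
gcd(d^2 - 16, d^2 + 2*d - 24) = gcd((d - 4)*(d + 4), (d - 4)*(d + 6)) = d - 4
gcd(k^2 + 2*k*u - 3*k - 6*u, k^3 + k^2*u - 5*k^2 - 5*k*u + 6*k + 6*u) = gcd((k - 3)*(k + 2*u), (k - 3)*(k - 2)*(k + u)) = k - 3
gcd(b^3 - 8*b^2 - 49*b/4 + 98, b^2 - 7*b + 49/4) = b - 7/2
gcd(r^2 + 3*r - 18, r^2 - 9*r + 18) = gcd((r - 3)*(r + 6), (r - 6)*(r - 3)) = r - 3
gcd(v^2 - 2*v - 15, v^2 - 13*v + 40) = v - 5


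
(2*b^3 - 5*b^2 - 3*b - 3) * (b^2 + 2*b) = 2*b^5 - b^4 - 13*b^3 - 9*b^2 - 6*b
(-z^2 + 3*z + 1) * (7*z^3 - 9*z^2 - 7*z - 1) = -7*z^5 + 30*z^4 - 13*z^3 - 29*z^2 - 10*z - 1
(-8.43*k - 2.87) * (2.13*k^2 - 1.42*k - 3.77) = -17.9559*k^3 + 5.8575*k^2 + 35.8565*k + 10.8199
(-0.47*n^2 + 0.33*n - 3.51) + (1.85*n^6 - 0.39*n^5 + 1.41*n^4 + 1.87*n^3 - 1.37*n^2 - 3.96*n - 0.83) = 1.85*n^6 - 0.39*n^5 + 1.41*n^4 + 1.87*n^3 - 1.84*n^2 - 3.63*n - 4.34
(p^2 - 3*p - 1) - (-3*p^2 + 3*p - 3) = 4*p^2 - 6*p + 2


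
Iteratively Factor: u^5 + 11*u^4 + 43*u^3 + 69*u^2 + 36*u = (u + 1)*(u^4 + 10*u^3 + 33*u^2 + 36*u) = u*(u + 1)*(u^3 + 10*u^2 + 33*u + 36) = u*(u + 1)*(u + 3)*(u^2 + 7*u + 12) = u*(u + 1)*(u + 3)*(u + 4)*(u + 3)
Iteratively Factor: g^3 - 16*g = (g - 4)*(g^2 + 4*g) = (g - 4)*(g + 4)*(g)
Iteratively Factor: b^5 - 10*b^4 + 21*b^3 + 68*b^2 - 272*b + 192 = (b - 4)*(b^4 - 6*b^3 - 3*b^2 + 56*b - 48) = (b - 4)^2*(b^3 - 2*b^2 - 11*b + 12) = (b - 4)^2*(b + 3)*(b^2 - 5*b + 4) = (b - 4)^2*(b - 1)*(b + 3)*(b - 4)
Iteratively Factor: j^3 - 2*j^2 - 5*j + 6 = (j - 1)*(j^2 - j - 6) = (j - 1)*(j + 2)*(j - 3)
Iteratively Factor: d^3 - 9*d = (d - 3)*(d^2 + 3*d) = (d - 3)*(d + 3)*(d)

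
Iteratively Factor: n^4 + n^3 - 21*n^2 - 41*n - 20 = (n + 4)*(n^3 - 3*n^2 - 9*n - 5) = (n - 5)*(n + 4)*(n^2 + 2*n + 1) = (n - 5)*(n + 1)*(n + 4)*(n + 1)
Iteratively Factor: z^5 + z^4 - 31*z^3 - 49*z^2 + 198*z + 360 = (z + 3)*(z^4 - 2*z^3 - 25*z^2 + 26*z + 120) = (z - 5)*(z + 3)*(z^3 + 3*z^2 - 10*z - 24) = (z - 5)*(z + 2)*(z + 3)*(z^2 + z - 12) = (z - 5)*(z + 2)*(z + 3)*(z + 4)*(z - 3)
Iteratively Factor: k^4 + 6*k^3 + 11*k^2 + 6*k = (k + 1)*(k^3 + 5*k^2 + 6*k) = (k + 1)*(k + 2)*(k^2 + 3*k) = (k + 1)*(k + 2)*(k + 3)*(k)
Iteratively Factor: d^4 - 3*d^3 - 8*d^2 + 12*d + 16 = (d + 1)*(d^3 - 4*d^2 - 4*d + 16) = (d - 4)*(d + 1)*(d^2 - 4) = (d - 4)*(d - 2)*(d + 1)*(d + 2)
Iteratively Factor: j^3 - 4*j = (j + 2)*(j^2 - 2*j) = j*(j + 2)*(j - 2)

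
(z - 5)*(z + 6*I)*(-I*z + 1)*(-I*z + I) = -z^4 + 6*z^3 - 7*I*z^3 + z^2 + 42*I*z^2 - 36*z - 35*I*z + 30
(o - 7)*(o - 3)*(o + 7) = o^3 - 3*o^2 - 49*o + 147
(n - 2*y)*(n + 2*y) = n^2 - 4*y^2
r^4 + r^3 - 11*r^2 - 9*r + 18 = (r - 3)*(r - 1)*(r + 2)*(r + 3)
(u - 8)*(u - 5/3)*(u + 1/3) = u^3 - 28*u^2/3 + 91*u/9 + 40/9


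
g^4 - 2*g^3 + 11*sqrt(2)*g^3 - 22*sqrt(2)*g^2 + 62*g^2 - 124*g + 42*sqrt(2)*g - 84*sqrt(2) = (g - 2)*(g + sqrt(2))*(g + 3*sqrt(2))*(g + 7*sqrt(2))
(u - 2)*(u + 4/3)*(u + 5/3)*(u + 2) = u^4 + 3*u^3 - 16*u^2/9 - 12*u - 80/9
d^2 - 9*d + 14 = (d - 7)*(d - 2)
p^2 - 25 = (p - 5)*(p + 5)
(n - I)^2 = n^2 - 2*I*n - 1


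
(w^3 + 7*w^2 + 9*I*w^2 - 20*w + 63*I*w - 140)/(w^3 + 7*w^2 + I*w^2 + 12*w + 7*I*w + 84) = (w + 5*I)/(w - 3*I)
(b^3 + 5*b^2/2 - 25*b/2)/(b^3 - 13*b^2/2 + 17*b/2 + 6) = b*(2*b^2 + 5*b - 25)/(2*b^3 - 13*b^2 + 17*b + 12)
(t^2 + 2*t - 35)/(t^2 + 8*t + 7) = (t - 5)/(t + 1)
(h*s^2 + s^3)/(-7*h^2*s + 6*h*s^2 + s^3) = s*(h + s)/(-7*h^2 + 6*h*s + s^2)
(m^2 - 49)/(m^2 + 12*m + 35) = (m - 7)/(m + 5)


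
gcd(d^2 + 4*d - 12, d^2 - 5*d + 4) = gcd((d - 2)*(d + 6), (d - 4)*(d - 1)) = 1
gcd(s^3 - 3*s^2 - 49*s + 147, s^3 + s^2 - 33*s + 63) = s^2 + 4*s - 21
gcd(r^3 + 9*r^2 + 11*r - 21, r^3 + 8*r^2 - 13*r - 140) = r + 7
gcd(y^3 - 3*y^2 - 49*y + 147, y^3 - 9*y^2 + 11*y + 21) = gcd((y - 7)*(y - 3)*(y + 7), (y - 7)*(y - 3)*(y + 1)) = y^2 - 10*y + 21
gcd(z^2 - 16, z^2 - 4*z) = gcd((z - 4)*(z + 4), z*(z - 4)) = z - 4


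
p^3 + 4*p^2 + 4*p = p*(p + 2)^2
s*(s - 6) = s^2 - 6*s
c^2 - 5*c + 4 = (c - 4)*(c - 1)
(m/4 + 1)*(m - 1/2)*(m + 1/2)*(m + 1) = m^4/4 + 5*m^3/4 + 15*m^2/16 - 5*m/16 - 1/4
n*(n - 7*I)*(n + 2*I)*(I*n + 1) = I*n^4 + 6*n^3 + 9*I*n^2 + 14*n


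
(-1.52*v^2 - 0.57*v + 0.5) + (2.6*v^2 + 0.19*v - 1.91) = 1.08*v^2 - 0.38*v - 1.41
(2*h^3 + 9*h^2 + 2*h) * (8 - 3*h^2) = -6*h^5 - 27*h^4 + 10*h^3 + 72*h^2 + 16*h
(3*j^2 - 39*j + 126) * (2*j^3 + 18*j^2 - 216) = 6*j^5 - 24*j^4 - 450*j^3 + 1620*j^2 + 8424*j - 27216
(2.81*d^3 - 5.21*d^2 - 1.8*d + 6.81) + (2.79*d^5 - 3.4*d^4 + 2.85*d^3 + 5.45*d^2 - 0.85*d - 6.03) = 2.79*d^5 - 3.4*d^4 + 5.66*d^3 + 0.24*d^2 - 2.65*d + 0.779999999999999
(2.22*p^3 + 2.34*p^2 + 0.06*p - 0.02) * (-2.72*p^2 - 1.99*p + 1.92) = -6.0384*p^5 - 10.7826*p^4 - 0.557399999999999*p^3 + 4.4278*p^2 + 0.155*p - 0.0384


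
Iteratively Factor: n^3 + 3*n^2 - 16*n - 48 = (n + 3)*(n^2 - 16) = (n + 3)*(n + 4)*(n - 4)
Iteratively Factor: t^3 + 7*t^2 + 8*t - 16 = (t - 1)*(t^2 + 8*t + 16) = (t - 1)*(t + 4)*(t + 4)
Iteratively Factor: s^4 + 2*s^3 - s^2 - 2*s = (s + 1)*(s^3 + s^2 - 2*s) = s*(s + 1)*(s^2 + s - 2) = s*(s + 1)*(s + 2)*(s - 1)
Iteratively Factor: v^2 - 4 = (v + 2)*(v - 2)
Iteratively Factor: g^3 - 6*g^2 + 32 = (g - 4)*(g^2 - 2*g - 8) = (g - 4)*(g + 2)*(g - 4)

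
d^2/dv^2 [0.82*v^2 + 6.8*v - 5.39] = 1.64000000000000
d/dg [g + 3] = 1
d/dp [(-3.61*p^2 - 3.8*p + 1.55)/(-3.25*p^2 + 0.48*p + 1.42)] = (-14.0828*p^2 - 0.177399999999999*p - 6.14)/(10.5625*p^4 - 3.12*p^3 - 8.9996*p^2 + 1.3632*p + 2.0164)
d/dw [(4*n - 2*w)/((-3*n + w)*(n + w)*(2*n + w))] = 4*(10*n^3 - 3*n*w^2 + w^3)/(36*n^6 + 84*n^5*w + 49*n^4*w^2 - 12*n^3*w^3 - 14*n^2*w^4 + w^6)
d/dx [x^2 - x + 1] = 2*x - 1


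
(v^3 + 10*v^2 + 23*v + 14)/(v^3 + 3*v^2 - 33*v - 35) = (v + 2)/(v - 5)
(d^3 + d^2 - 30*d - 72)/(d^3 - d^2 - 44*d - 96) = (d - 6)/(d - 8)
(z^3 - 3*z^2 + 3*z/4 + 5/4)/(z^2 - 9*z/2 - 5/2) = (2*z^2 - 7*z + 5)/(2*(z - 5))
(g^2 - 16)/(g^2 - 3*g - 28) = (g - 4)/(g - 7)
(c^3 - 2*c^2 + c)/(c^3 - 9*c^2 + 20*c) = (c^2 - 2*c + 1)/(c^2 - 9*c + 20)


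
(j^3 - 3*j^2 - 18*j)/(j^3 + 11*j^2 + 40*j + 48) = j*(j - 6)/(j^2 + 8*j + 16)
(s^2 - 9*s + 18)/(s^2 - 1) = (s^2 - 9*s + 18)/(s^2 - 1)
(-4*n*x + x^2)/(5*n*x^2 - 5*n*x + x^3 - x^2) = (-4*n + x)/(5*n*x - 5*n + x^2 - x)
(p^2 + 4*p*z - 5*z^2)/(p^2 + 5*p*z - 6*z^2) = (p + 5*z)/(p + 6*z)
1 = 1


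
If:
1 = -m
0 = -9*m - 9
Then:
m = -1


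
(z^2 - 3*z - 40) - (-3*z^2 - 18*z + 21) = 4*z^2 + 15*z - 61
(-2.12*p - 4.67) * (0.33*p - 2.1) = -0.6996*p^2 + 2.9109*p + 9.807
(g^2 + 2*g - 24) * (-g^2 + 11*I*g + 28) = -g^4 - 2*g^3 + 11*I*g^3 + 52*g^2 + 22*I*g^2 + 56*g - 264*I*g - 672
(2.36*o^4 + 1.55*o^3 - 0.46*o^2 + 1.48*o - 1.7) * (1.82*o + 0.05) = 4.2952*o^5 + 2.939*o^4 - 0.7597*o^3 + 2.6706*o^2 - 3.02*o - 0.085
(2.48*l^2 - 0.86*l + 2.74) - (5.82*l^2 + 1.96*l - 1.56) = -3.34*l^2 - 2.82*l + 4.3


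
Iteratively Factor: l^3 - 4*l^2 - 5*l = (l - 5)*(l^2 + l) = (l - 5)*(l + 1)*(l)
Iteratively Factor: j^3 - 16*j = (j - 4)*(j^2 + 4*j) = j*(j - 4)*(j + 4)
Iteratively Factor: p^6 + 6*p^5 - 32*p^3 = (p)*(p^5 + 6*p^4 - 32*p^2) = p*(p + 4)*(p^4 + 2*p^3 - 8*p^2) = p^2*(p + 4)*(p^3 + 2*p^2 - 8*p) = p^2*(p + 4)^2*(p^2 - 2*p) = p^2*(p - 2)*(p + 4)^2*(p)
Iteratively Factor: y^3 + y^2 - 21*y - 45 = (y - 5)*(y^2 + 6*y + 9) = (y - 5)*(y + 3)*(y + 3)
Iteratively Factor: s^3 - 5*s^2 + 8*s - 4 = (s - 2)*(s^2 - 3*s + 2) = (s - 2)^2*(s - 1)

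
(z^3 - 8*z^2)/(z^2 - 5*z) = z*(z - 8)/(z - 5)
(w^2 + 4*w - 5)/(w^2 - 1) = (w + 5)/(w + 1)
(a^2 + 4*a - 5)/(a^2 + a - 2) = (a + 5)/(a + 2)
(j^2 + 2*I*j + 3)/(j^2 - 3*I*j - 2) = (j + 3*I)/(j - 2*I)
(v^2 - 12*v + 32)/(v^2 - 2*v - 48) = (v - 4)/(v + 6)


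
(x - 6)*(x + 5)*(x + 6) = x^3 + 5*x^2 - 36*x - 180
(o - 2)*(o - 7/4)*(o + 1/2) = o^3 - 13*o^2/4 + 13*o/8 + 7/4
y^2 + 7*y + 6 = (y + 1)*(y + 6)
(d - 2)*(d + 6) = d^2 + 4*d - 12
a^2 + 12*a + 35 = (a + 5)*(a + 7)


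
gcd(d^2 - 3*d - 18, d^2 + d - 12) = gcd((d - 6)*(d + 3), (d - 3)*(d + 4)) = 1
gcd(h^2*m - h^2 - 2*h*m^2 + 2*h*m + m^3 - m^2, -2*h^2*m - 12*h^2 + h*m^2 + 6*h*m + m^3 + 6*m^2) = h - m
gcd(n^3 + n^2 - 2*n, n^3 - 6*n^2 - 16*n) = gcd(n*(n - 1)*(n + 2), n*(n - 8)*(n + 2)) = n^2 + 2*n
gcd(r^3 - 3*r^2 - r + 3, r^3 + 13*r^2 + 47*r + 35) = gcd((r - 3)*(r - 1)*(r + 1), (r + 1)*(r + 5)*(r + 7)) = r + 1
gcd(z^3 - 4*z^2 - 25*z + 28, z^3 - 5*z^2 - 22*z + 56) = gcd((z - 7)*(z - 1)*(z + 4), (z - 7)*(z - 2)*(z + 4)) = z^2 - 3*z - 28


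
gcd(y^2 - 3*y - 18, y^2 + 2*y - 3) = y + 3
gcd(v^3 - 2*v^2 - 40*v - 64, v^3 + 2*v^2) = v + 2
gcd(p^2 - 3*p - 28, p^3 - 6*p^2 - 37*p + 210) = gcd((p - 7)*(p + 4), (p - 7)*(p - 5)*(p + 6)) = p - 7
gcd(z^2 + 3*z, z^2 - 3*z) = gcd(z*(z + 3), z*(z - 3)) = z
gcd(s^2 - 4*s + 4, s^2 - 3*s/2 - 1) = s - 2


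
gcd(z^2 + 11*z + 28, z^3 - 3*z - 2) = 1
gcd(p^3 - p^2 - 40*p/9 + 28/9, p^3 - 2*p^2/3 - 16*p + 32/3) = p - 2/3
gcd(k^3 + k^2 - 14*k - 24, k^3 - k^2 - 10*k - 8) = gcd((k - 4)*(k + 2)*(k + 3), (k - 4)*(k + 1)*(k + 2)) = k^2 - 2*k - 8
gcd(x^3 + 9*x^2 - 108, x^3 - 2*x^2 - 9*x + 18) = x - 3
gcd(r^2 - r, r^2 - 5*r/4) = r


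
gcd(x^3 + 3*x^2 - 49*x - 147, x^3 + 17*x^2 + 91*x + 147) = x^2 + 10*x + 21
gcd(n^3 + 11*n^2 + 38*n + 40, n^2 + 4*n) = n + 4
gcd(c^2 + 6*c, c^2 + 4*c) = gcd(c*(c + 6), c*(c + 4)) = c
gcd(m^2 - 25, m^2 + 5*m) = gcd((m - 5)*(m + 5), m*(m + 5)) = m + 5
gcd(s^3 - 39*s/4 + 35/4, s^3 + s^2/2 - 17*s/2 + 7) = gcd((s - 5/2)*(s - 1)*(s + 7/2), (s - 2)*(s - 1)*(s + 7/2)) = s^2 + 5*s/2 - 7/2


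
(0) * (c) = 0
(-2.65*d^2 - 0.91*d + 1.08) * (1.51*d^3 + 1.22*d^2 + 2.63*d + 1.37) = -4.0015*d^5 - 4.6071*d^4 - 6.4489*d^3 - 4.7062*d^2 + 1.5937*d + 1.4796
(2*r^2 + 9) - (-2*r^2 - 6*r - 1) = 4*r^2 + 6*r + 10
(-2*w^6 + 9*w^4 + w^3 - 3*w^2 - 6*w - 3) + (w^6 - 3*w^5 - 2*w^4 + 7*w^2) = -w^6 - 3*w^5 + 7*w^4 + w^3 + 4*w^2 - 6*w - 3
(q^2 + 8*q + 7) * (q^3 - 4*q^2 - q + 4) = q^5 + 4*q^4 - 26*q^3 - 32*q^2 + 25*q + 28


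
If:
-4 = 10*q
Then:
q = -2/5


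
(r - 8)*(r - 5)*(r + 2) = r^3 - 11*r^2 + 14*r + 80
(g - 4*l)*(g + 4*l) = g^2 - 16*l^2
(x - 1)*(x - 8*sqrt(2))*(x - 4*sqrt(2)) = x^3 - 12*sqrt(2)*x^2 - x^2 + 12*sqrt(2)*x + 64*x - 64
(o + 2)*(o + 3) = o^2 + 5*o + 6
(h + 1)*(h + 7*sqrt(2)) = h^2 + h + 7*sqrt(2)*h + 7*sqrt(2)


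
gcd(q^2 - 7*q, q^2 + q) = q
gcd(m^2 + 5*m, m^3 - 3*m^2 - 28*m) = m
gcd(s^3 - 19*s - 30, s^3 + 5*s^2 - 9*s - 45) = s + 3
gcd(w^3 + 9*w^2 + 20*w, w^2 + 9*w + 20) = w^2 + 9*w + 20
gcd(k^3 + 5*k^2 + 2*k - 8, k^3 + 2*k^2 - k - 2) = k^2 + k - 2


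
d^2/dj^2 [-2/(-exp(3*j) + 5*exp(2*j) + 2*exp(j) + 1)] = 2*((-9*exp(2*j) + 20*exp(j) + 2)*(-exp(3*j) + 5*exp(2*j) + 2*exp(j) + 1) - 2*(-3*exp(2*j) + 10*exp(j) + 2)^2*exp(j))*exp(j)/(-exp(3*j) + 5*exp(2*j) + 2*exp(j) + 1)^3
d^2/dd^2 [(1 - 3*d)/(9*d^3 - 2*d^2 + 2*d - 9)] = 2*(-729*d^5 + 648*d^4 - 102*d^3 - 1392*d^2 + 393*d - 68)/(729*d^9 - 486*d^8 + 594*d^7 - 2411*d^6 + 1104*d^5 - 1104*d^4 + 2411*d^3 - 594*d^2 + 486*d - 729)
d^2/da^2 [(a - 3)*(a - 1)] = 2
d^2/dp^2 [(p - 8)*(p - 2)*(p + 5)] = 6*p - 10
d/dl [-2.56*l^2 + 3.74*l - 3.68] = 3.74 - 5.12*l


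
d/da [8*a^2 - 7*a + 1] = 16*a - 7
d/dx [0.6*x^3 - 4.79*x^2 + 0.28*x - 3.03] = 1.8*x^2 - 9.58*x + 0.28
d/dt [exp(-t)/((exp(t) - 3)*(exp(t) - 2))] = (-3*exp(2*t) + 10*exp(t) - 6)*exp(-t)/(exp(4*t) - 10*exp(3*t) + 37*exp(2*t) - 60*exp(t) + 36)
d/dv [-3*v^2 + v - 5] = 1 - 6*v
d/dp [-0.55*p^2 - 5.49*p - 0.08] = -1.1*p - 5.49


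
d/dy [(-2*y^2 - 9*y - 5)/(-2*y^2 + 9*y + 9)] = 4*(-9*y^2 - 14*y - 9)/(4*y^4 - 36*y^3 + 45*y^2 + 162*y + 81)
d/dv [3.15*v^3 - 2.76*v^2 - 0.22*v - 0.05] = 9.45*v^2 - 5.52*v - 0.22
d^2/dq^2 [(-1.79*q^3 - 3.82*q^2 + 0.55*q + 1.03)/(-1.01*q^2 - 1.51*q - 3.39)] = (-16.868678*q^3 - 29.80302*q^2 + 125.298906*q + 95.786662)/(1.030301*q^6 + 4.621053*q^5 + 17.28312*q^4 + 34.463485*q^3 + 58.00968*q^2 + 52.059213*q + 38.958219)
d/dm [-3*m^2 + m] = 1 - 6*m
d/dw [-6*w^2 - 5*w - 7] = -12*w - 5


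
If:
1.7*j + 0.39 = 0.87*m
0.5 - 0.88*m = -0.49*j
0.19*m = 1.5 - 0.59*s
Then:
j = 0.09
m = 0.62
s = 2.34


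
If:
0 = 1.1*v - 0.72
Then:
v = 0.65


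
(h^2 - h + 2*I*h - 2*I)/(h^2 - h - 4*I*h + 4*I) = (h + 2*I)/(h - 4*I)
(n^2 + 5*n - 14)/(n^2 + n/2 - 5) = 2*(n + 7)/(2*n + 5)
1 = 1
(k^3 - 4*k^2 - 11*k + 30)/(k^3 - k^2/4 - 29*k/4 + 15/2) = 4*(k - 5)/(4*k - 5)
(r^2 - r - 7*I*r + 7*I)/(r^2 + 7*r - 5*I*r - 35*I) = (r^2 - r - 7*I*r + 7*I)/(r^2 + 7*r - 5*I*r - 35*I)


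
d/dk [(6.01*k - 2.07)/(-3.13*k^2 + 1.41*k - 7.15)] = (18.8113*k^2 - 12.9582*k - 40.0528)/(9.7969*k^4 - 8.8266*k^3 + 46.7471*k^2 - 20.163*k + 51.1225)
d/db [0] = 0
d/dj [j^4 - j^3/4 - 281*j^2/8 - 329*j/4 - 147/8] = 4*j^3 - 3*j^2/4 - 281*j/4 - 329/4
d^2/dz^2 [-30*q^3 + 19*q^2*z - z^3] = -6*z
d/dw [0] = 0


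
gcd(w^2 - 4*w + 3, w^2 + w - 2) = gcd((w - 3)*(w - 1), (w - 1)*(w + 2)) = w - 1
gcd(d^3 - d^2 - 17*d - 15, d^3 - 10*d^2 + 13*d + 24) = d + 1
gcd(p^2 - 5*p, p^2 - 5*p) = p^2 - 5*p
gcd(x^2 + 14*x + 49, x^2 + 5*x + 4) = 1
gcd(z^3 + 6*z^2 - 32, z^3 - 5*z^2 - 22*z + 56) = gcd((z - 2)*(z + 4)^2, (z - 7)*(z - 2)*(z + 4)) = z^2 + 2*z - 8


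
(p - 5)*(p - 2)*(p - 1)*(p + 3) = p^4 - 5*p^3 - 7*p^2 + 41*p - 30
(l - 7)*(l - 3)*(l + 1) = l^3 - 9*l^2 + 11*l + 21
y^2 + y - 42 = (y - 6)*(y + 7)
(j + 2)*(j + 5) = j^2 + 7*j + 10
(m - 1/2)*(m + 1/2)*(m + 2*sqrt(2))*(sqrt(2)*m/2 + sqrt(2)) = sqrt(2)*m^4/2 + sqrt(2)*m^3 + 2*m^3 - sqrt(2)*m^2/8 + 4*m^2 - m/2 - sqrt(2)*m/4 - 1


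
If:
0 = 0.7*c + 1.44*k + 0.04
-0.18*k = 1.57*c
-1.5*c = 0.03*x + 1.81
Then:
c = 0.00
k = -0.03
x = -60.50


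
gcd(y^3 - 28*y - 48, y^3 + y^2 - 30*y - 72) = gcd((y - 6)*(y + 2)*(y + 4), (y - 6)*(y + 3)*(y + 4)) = y^2 - 2*y - 24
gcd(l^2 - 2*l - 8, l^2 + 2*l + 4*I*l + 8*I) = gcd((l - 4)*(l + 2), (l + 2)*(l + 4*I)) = l + 2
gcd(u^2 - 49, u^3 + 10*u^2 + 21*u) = u + 7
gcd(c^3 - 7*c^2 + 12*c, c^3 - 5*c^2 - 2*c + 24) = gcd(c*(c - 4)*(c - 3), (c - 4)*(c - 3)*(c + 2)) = c^2 - 7*c + 12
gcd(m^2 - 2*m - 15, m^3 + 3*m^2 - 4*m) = 1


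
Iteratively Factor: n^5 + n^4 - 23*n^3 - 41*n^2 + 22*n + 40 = (n + 4)*(n^4 - 3*n^3 - 11*n^2 + 3*n + 10) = (n + 1)*(n + 4)*(n^3 - 4*n^2 - 7*n + 10) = (n + 1)*(n + 2)*(n + 4)*(n^2 - 6*n + 5) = (n - 1)*(n + 1)*(n + 2)*(n + 4)*(n - 5)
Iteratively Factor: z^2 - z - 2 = (z - 2)*(z + 1)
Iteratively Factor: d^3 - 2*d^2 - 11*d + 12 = (d - 4)*(d^2 + 2*d - 3) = (d - 4)*(d - 1)*(d + 3)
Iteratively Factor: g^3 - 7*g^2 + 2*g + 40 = (g - 5)*(g^2 - 2*g - 8) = (g - 5)*(g - 4)*(g + 2)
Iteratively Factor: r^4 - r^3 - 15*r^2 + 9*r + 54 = (r + 3)*(r^3 - 4*r^2 - 3*r + 18) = (r - 3)*(r + 3)*(r^2 - r - 6) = (r - 3)^2*(r + 3)*(r + 2)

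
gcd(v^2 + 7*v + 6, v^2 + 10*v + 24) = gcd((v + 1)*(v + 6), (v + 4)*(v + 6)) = v + 6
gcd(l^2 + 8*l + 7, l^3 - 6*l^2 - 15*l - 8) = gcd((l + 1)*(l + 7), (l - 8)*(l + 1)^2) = l + 1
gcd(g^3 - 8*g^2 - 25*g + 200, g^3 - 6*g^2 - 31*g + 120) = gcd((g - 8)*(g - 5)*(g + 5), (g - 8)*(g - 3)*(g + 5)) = g^2 - 3*g - 40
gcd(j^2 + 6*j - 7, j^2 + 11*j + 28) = j + 7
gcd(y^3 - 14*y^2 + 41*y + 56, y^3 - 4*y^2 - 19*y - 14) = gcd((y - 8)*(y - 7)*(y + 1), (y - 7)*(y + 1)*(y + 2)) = y^2 - 6*y - 7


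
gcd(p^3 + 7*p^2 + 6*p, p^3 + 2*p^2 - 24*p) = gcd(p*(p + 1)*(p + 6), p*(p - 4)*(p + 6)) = p^2 + 6*p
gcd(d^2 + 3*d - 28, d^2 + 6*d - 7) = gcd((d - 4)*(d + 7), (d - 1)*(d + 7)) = d + 7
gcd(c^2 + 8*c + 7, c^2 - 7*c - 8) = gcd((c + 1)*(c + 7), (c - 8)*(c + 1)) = c + 1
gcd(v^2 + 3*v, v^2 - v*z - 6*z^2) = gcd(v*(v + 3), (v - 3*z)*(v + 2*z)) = 1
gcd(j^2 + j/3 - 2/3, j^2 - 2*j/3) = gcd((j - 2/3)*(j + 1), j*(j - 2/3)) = j - 2/3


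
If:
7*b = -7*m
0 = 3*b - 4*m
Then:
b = 0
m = 0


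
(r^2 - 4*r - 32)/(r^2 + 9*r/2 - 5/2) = 2*(r^2 - 4*r - 32)/(2*r^2 + 9*r - 5)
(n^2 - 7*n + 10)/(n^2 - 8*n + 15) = (n - 2)/(n - 3)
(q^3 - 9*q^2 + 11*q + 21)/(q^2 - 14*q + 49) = (q^2 - 2*q - 3)/(q - 7)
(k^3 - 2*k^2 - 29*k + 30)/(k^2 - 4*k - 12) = (k^2 + 4*k - 5)/(k + 2)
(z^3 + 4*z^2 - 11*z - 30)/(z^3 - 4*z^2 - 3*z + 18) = (z + 5)/(z - 3)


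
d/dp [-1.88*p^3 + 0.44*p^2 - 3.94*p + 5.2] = -5.64*p^2 + 0.88*p - 3.94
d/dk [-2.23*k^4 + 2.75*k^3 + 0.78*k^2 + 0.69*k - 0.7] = -8.92*k^3 + 8.25*k^2 + 1.56*k + 0.69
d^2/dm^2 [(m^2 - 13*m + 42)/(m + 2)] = 144/(m^3 + 6*m^2 + 12*m + 8)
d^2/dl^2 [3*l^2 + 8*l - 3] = 6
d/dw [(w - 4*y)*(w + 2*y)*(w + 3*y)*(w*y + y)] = y*(4*w^3 + 3*w^2*y + 3*w^2 - 28*w*y^2 + 2*w*y - 24*y^3 - 14*y^2)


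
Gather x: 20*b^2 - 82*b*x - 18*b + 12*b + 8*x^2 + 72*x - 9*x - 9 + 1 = 20*b^2 - 6*b + 8*x^2 + x*(63 - 82*b) - 8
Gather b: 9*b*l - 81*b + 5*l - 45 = b*(9*l - 81) + 5*l - 45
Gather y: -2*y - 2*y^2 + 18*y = -2*y^2 + 16*y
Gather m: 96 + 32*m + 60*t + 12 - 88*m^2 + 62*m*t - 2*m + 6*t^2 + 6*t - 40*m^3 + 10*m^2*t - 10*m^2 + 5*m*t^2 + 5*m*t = -40*m^3 + m^2*(10*t - 98) + m*(5*t^2 + 67*t + 30) + 6*t^2 + 66*t + 108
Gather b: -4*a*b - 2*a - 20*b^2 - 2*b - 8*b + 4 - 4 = -2*a - 20*b^2 + b*(-4*a - 10)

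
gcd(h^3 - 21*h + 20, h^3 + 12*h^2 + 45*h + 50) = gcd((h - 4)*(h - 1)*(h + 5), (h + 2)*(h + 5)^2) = h + 5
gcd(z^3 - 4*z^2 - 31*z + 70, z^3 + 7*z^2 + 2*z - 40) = z^2 + 3*z - 10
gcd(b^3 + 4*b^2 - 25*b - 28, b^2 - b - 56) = b + 7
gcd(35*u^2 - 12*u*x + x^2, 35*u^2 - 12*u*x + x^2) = 35*u^2 - 12*u*x + x^2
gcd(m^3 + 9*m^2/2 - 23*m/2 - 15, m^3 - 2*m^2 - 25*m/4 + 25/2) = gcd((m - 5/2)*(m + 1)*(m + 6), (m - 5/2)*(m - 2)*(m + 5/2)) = m - 5/2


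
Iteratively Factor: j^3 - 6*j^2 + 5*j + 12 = (j + 1)*(j^2 - 7*j + 12) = (j - 3)*(j + 1)*(j - 4)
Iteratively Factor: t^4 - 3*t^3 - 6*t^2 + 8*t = (t - 4)*(t^3 + t^2 - 2*t) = t*(t - 4)*(t^2 + t - 2) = t*(t - 4)*(t - 1)*(t + 2)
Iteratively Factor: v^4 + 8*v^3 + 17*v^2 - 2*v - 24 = (v - 1)*(v^3 + 9*v^2 + 26*v + 24) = (v - 1)*(v + 2)*(v^2 + 7*v + 12) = (v - 1)*(v + 2)*(v + 3)*(v + 4)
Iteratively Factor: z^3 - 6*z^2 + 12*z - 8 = (z - 2)*(z^2 - 4*z + 4) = (z - 2)^2*(z - 2)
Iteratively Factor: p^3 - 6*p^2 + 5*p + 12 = (p - 3)*(p^2 - 3*p - 4) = (p - 4)*(p - 3)*(p + 1)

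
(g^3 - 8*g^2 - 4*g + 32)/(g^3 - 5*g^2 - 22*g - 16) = (g - 2)/(g + 1)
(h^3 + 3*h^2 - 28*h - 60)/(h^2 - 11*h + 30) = (h^2 + 8*h + 12)/(h - 6)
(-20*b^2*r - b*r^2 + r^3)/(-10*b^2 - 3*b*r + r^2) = r*(4*b + r)/(2*b + r)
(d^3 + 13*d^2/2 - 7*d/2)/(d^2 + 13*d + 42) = d*(2*d - 1)/(2*(d + 6))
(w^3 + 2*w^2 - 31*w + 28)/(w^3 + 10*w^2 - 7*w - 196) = (w - 1)/(w + 7)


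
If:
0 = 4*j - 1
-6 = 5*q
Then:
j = 1/4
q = -6/5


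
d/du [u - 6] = 1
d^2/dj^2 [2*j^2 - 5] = 4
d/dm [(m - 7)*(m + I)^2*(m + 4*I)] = 4*m^3 + m^2*(-21 + 18*I) + m*(-18 - 84*I) + 63 - 4*I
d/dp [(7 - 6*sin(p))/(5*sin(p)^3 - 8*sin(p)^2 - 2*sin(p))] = (60*sin(p)^3 - 153*sin(p)^2 + 112*sin(p) + 14)*cos(p)/((5*sin(p)^2 - 8*sin(p) - 2)^2*sin(p)^2)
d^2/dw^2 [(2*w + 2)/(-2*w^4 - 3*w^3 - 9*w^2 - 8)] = 4*(-w^2*(w + 1)*(8*w^2 + 9*w + 18)^2 + (8*w^3 + 9*w^2 + 18*w + 3*(w + 1)*(4*w^2 + 3*w + 3))*(2*w^4 + 3*w^3 + 9*w^2 + 8))/(2*w^4 + 3*w^3 + 9*w^2 + 8)^3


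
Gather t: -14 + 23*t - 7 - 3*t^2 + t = -3*t^2 + 24*t - 21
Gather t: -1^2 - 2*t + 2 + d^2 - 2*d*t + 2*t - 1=d^2 - 2*d*t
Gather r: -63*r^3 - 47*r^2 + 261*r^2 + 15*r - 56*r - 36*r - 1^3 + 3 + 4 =-63*r^3 + 214*r^2 - 77*r + 6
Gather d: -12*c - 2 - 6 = -12*c - 8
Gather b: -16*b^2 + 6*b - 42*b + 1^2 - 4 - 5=-16*b^2 - 36*b - 8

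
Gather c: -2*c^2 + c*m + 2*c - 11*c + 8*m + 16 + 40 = -2*c^2 + c*(m - 9) + 8*m + 56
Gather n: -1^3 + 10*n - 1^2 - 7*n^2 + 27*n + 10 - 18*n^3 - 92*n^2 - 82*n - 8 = -18*n^3 - 99*n^2 - 45*n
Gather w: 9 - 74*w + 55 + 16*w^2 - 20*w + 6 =16*w^2 - 94*w + 70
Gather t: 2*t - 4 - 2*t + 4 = 0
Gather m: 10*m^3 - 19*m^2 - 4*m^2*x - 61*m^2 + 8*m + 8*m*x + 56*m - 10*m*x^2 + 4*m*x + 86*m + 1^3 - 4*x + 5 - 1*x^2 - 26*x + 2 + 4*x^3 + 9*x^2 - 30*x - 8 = 10*m^3 + m^2*(-4*x - 80) + m*(-10*x^2 + 12*x + 150) + 4*x^3 + 8*x^2 - 60*x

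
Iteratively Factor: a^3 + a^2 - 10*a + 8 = (a + 4)*(a^2 - 3*a + 2) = (a - 2)*(a + 4)*(a - 1)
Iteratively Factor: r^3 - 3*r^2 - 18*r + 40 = (r - 5)*(r^2 + 2*r - 8) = (r - 5)*(r + 4)*(r - 2)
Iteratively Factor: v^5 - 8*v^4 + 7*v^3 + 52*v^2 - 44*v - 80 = (v - 2)*(v^4 - 6*v^3 - 5*v^2 + 42*v + 40) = (v - 2)*(v + 1)*(v^3 - 7*v^2 + 2*v + 40) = (v - 2)*(v + 1)*(v + 2)*(v^2 - 9*v + 20) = (v - 5)*(v - 2)*(v + 1)*(v + 2)*(v - 4)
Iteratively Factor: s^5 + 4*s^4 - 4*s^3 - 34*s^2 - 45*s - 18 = (s + 2)*(s^4 + 2*s^3 - 8*s^2 - 18*s - 9) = (s + 1)*(s + 2)*(s^3 + s^2 - 9*s - 9) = (s - 3)*(s + 1)*(s + 2)*(s^2 + 4*s + 3) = (s - 3)*(s + 1)*(s + 2)*(s + 3)*(s + 1)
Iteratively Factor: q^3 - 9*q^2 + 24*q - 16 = (q - 4)*(q^2 - 5*q + 4) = (q - 4)*(q - 1)*(q - 4)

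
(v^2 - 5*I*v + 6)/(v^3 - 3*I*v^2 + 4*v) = (v - 6*I)/(v*(v - 4*I))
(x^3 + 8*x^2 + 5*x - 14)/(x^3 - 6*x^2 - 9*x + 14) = (x + 7)/(x - 7)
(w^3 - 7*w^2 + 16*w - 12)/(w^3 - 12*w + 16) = (w - 3)/(w + 4)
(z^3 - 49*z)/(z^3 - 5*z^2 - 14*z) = (z + 7)/(z + 2)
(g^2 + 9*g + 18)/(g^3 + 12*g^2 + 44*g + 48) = (g + 3)/(g^2 + 6*g + 8)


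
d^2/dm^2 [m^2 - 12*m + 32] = 2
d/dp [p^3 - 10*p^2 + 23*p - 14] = 3*p^2 - 20*p + 23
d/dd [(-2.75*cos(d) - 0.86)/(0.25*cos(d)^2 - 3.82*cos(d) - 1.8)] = (0.6875*sin(d)^2 - 0.43*cos(d) - 2.3523)*sin(d)/(-0.25*cos(d)^2 + 3.82*cos(d) + 1.8)^2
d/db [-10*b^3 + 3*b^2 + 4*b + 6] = -30*b^2 + 6*b + 4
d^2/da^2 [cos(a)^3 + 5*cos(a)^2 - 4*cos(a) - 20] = 13*cos(a)/4 - 10*cos(2*a) - 9*cos(3*a)/4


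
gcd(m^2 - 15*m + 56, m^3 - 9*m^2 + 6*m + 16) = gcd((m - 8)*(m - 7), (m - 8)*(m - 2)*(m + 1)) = m - 8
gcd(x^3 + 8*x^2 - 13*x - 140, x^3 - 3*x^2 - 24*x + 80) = x^2 + x - 20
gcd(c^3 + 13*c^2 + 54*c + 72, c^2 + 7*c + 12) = c^2 + 7*c + 12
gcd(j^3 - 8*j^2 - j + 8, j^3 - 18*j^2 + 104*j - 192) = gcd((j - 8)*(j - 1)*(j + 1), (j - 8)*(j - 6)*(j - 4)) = j - 8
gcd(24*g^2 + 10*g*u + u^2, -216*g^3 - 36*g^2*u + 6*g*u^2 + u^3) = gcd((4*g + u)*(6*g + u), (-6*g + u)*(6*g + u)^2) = 6*g + u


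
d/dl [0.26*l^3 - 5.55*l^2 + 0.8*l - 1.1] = 0.78*l^2 - 11.1*l + 0.8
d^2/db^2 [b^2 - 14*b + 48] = 2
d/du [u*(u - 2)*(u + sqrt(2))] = u*(u - 2) + u*(u + sqrt(2)) + (u - 2)*(u + sqrt(2))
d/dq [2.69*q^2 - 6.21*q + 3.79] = 5.38*q - 6.21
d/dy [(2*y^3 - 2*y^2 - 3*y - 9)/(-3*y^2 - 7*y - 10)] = (-6*y^4 - 28*y^3 - 55*y^2 - 14*y - 33)/(9*y^4 + 42*y^3 + 109*y^2 + 140*y + 100)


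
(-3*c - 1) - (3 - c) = -2*c - 4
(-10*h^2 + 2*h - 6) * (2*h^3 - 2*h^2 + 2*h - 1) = -20*h^5 + 24*h^4 - 36*h^3 + 26*h^2 - 14*h + 6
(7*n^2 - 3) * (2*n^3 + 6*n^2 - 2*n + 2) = 14*n^5 + 42*n^4 - 20*n^3 - 4*n^2 + 6*n - 6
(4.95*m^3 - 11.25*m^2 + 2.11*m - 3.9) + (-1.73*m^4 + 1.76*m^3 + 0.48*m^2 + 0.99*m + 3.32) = -1.73*m^4 + 6.71*m^3 - 10.77*m^2 + 3.1*m - 0.58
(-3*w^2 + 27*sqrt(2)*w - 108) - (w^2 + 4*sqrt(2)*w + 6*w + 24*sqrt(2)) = -4*w^2 - 6*w + 23*sqrt(2)*w - 108 - 24*sqrt(2)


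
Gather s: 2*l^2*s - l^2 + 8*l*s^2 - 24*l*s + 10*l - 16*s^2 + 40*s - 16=-l^2 + 10*l + s^2*(8*l - 16) + s*(2*l^2 - 24*l + 40) - 16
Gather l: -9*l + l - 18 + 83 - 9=56 - 8*l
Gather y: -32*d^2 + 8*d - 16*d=-32*d^2 - 8*d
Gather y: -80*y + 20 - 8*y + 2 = 22 - 88*y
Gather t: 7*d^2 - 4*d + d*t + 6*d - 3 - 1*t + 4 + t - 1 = 7*d^2 + d*t + 2*d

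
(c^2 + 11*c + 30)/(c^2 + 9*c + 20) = (c + 6)/(c + 4)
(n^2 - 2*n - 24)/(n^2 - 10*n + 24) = (n + 4)/(n - 4)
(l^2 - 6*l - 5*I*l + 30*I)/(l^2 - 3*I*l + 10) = (l - 6)/(l + 2*I)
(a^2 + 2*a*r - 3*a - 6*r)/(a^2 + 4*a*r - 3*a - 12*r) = (a + 2*r)/(a + 4*r)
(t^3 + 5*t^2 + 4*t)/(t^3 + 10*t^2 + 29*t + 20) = t/(t + 5)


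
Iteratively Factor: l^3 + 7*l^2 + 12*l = (l)*(l^2 + 7*l + 12) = l*(l + 3)*(l + 4)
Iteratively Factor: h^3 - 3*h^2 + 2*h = (h)*(h^2 - 3*h + 2) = h*(h - 2)*(h - 1)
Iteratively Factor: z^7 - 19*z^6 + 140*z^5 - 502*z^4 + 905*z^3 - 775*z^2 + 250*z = (z - 1)*(z^6 - 18*z^5 + 122*z^4 - 380*z^3 + 525*z^2 - 250*z) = (z - 5)*(z - 1)*(z^5 - 13*z^4 + 57*z^3 - 95*z^2 + 50*z) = (z - 5)*(z - 2)*(z - 1)*(z^4 - 11*z^3 + 35*z^2 - 25*z) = (z - 5)^2*(z - 2)*(z - 1)*(z^3 - 6*z^2 + 5*z) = (z - 5)^2*(z - 2)*(z - 1)^2*(z^2 - 5*z) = (z - 5)^3*(z - 2)*(z - 1)^2*(z)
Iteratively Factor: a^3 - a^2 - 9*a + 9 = (a - 3)*(a^2 + 2*a - 3) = (a - 3)*(a - 1)*(a + 3)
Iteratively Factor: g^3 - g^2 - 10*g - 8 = (g - 4)*(g^2 + 3*g + 2) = (g - 4)*(g + 2)*(g + 1)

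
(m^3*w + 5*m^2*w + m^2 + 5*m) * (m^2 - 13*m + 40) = m^5*w - 8*m^4*w + m^4 - 25*m^3*w - 8*m^3 + 200*m^2*w - 25*m^2 + 200*m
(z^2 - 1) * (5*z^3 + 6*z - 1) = 5*z^5 + z^3 - z^2 - 6*z + 1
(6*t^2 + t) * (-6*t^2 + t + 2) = -36*t^4 + 13*t^2 + 2*t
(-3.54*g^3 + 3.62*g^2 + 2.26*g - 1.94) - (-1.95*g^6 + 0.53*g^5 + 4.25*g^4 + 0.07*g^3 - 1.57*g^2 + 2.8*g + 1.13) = 1.95*g^6 - 0.53*g^5 - 4.25*g^4 - 3.61*g^3 + 5.19*g^2 - 0.54*g - 3.07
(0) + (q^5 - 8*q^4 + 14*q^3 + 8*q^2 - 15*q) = q^5 - 8*q^4 + 14*q^3 + 8*q^2 - 15*q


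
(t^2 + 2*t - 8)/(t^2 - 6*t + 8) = (t + 4)/(t - 4)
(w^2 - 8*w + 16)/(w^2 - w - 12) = (w - 4)/(w + 3)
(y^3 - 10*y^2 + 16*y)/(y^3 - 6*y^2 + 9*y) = (y^2 - 10*y + 16)/(y^2 - 6*y + 9)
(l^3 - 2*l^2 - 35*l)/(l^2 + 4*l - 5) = l*(l - 7)/(l - 1)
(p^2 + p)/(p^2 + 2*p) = (p + 1)/(p + 2)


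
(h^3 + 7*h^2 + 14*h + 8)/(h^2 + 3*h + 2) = h + 4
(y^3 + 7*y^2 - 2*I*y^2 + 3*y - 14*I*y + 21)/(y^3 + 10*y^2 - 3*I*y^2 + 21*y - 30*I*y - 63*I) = (y + I)/(y + 3)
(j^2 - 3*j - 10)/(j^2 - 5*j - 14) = (j - 5)/(j - 7)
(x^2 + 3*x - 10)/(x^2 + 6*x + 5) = (x - 2)/(x + 1)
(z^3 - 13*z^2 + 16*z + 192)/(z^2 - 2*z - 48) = (z^2 - 5*z - 24)/(z + 6)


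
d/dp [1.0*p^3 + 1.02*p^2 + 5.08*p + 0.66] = 3.0*p^2 + 2.04*p + 5.08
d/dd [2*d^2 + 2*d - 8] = 4*d + 2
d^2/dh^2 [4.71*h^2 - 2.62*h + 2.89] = 9.42000000000000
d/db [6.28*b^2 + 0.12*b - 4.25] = 12.56*b + 0.12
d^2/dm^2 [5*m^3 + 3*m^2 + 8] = 30*m + 6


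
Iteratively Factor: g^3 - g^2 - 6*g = (g - 3)*(g^2 + 2*g) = (g - 3)*(g + 2)*(g)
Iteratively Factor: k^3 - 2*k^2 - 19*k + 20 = (k + 4)*(k^2 - 6*k + 5) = (k - 1)*(k + 4)*(k - 5)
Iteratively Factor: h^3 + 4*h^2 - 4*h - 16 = (h - 2)*(h^2 + 6*h + 8) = (h - 2)*(h + 2)*(h + 4)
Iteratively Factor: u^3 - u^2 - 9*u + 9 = (u - 3)*(u^2 + 2*u - 3) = (u - 3)*(u + 3)*(u - 1)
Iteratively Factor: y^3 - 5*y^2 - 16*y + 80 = (y - 5)*(y^2 - 16) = (y - 5)*(y - 4)*(y + 4)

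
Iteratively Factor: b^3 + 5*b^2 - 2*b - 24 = (b + 3)*(b^2 + 2*b - 8) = (b + 3)*(b + 4)*(b - 2)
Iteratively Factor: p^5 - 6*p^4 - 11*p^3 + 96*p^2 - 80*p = (p + 4)*(p^4 - 10*p^3 + 29*p^2 - 20*p) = (p - 5)*(p + 4)*(p^3 - 5*p^2 + 4*p) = (p - 5)*(p - 4)*(p + 4)*(p^2 - p) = (p - 5)*(p - 4)*(p - 1)*(p + 4)*(p)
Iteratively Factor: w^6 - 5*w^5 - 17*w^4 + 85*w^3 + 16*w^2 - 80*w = (w + 1)*(w^5 - 6*w^4 - 11*w^3 + 96*w^2 - 80*w) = (w - 1)*(w + 1)*(w^4 - 5*w^3 - 16*w^2 + 80*w) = (w - 1)*(w + 1)*(w + 4)*(w^3 - 9*w^2 + 20*w) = (w - 5)*(w - 1)*(w + 1)*(w + 4)*(w^2 - 4*w) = w*(w - 5)*(w - 1)*(w + 1)*(w + 4)*(w - 4)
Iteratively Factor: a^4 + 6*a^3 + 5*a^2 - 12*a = (a + 4)*(a^3 + 2*a^2 - 3*a) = a*(a + 4)*(a^2 + 2*a - 3) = a*(a + 3)*(a + 4)*(a - 1)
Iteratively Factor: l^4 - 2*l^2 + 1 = (l - 1)*(l^3 + l^2 - l - 1) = (l - 1)*(l + 1)*(l^2 - 1) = (l - 1)*(l + 1)^2*(l - 1)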